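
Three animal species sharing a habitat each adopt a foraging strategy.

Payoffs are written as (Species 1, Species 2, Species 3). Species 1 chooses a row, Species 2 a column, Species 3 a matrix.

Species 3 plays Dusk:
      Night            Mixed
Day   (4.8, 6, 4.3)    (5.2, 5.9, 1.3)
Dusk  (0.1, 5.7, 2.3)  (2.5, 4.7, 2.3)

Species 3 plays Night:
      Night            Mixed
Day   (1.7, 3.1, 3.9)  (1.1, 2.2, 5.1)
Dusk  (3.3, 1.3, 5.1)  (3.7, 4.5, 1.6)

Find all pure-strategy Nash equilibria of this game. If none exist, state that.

Pure NE: (Day, Night, Dusk)

Species 1 against (Night, Dusk): payoffs 4.8, 0.1 → best response Day.
Species 1 against (Night, Night): payoffs 1.7, 3.3 → best response Dusk.
Species 1 against (Mixed, Dusk): payoffs 5.2, 2.5 → best response Day.
Species 1 against (Mixed, Night): payoffs 1.1, 3.7 → best response Dusk.
Species 2 against (Day, Dusk): payoffs 6, 5.9 → best response Night.
Species 2 against (Day, Night): payoffs 3.1, 2.2 → best response Night.
Species 2 against (Dusk, Dusk): payoffs 5.7, 4.7 → best response Night.
Species 2 against (Dusk, Night): payoffs 1.3, 4.5 → best response Mixed.
Species 3 against (Day, Night): payoffs 4.3, 3.9 → best response Dusk.
Species 3 against (Day, Mixed): payoffs 1.3, 5.1 → best response Night.
Species 3 against (Dusk, Night): payoffs 2.3, 5.1 → best response Night.
Species 3 against (Dusk, Mixed): payoffs 2.3, 1.6 → best response Dusk.
Mutual best responses: (Day, Night, Dusk).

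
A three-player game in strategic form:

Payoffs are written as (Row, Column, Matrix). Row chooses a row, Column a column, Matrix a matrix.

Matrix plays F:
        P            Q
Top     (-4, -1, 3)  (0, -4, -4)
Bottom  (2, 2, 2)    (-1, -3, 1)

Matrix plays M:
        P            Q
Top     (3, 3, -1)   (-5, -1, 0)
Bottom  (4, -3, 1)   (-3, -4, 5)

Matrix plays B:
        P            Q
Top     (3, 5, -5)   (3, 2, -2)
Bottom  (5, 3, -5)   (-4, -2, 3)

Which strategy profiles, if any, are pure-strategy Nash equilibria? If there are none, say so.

Pure NE: (Bottom, P, F)

For each player, find the best response to each opponent profile; mutual best responses are the pure NE.
Row against (P, F): payoffs -4, 2 → best response Bottom.
Row against (P, M): payoffs 3, 4 → best response Bottom.
Row against (P, B): payoffs 3, 5 → best response Bottom.
Row against (Q, F): payoffs 0, -1 → best response Top.
Row against (Q, M): payoffs -5, -3 → best response Bottom.
Row against (Q, B): payoffs 3, -4 → best response Top.
Column against (Top, F): payoffs -1, -4 → best response P.
Column against (Top, M): payoffs 3, -1 → best response P.
Column against (Top, B): payoffs 5, 2 → best response P.
Column against (Bottom, F): payoffs 2, -3 → best response P.
Column against (Bottom, M): payoffs -3, -4 → best response P.
Column against (Bottom, B): payoffs 3, -2 → best response P.
Matrix against (Top, P): payoffs 3, -1, -5 → best response F.
Matrix against (Top, Q): payoffs -4, 0, -2 → best response M.
Matrix against (Bottom, P): payoffs 2, 1, -5 → best response F.
Matrix against (Bottom, Q): payoffs 1, 5, 3 → best response M.
Mutual best responses: (Bottom, P, F).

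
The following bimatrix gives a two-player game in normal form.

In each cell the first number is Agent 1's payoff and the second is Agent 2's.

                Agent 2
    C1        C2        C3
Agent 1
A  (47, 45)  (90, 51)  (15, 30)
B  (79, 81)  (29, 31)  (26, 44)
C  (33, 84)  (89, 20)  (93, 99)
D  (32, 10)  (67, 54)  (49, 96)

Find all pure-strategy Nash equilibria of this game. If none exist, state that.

The pure Nash equilibria are (A, C2); (B, C1); (C, C3).

For each player, find the best response to each opponent profile; mutual best responses are the pure NE.
Agent 1 against C1: payoffs 47, 79, 33, 32 → best response B.
Agent 1 against C2: payoffs 90, 29, 89, 67 → best response A.
Agent 1 against C3: payoffs 15, 26, 93, 49 → best response C.
Agent 2 against A: payoffs 45, 51, 30 → best response C2.
Agent 2 against B: payoffs 81, 31, 44 → best response C1.
Agent 2 against C: payoffs 84, 20, 99 → best response C3.
Agent 2 against D: payoffs 10, 54, 96 → best response C3.
Mutual best responses: (A, C2); (B, C1); (C, C3).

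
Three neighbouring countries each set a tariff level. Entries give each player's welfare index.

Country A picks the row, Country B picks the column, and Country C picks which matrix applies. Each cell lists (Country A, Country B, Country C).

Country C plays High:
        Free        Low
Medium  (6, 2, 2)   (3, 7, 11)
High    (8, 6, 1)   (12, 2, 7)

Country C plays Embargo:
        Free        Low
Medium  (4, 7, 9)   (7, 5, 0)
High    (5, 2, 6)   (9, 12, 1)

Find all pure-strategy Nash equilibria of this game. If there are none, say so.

Country A against (Free, High): payoffs 6, 8 → best response High.
Country A against (Free, Embargo): payoffs 4, 5 → best response High.
Country A against (Low, High): payoffs 3, 12 → best response High.
Country A against (Low, Embargo): payoffs 7, 9 → best response High.
Country B against (Medium, High): payoffs 2, 7 → best response Low.
Country B against (Medium, Embargo): payoffs 7, 5 → best response Free.
Country B against (High, High): payoffs 6, 2 → best response Free.
Country B against (High, Embargo): payoffs 2, 12 → best response Low.
Country C against (Medium, Free): payoffs 2, 9 → best response Embargo.
Country C against (Medium, Low): payoffs 11, 0 → best response High.
Country C against (High, Free): payoffs 1, 6 → best response Embargo.
Country C against (High, Low): payoffs 7, 1 → best response High.
No profile is a mutual best response for all players.

none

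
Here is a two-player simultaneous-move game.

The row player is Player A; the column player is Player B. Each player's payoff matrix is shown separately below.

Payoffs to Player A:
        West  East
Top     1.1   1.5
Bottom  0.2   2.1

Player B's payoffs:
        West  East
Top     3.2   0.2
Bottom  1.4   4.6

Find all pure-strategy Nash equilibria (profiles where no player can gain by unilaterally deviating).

(Top, West); (Bottom, East)

For each player, find the best response to each opponent profile; mutual best responses are the pure NE.
Player A against West: payoffs 1.1, 0.2 → best response Top.
Player A against East: payoffs 1.5, 2.1 → best response Bottom.
Player B against Top: payoffs 3.2, 0.2 → best response West.
Player B against Bottom: payoffs 1.4, 4.6 → best response East.
Mutual best responses: (Top, West); (Bottom, East).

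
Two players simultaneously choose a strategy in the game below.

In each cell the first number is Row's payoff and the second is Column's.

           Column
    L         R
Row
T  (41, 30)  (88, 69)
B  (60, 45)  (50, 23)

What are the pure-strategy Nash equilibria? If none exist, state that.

(T, R); (B, L)

Row against L: payoffs 41, 60 → best response B.
Row against R: payoffs 88, 50 → best response T.
Column against T: payoffs 30, 69 → best response R.
Column against B: payoffs 45, 23 → best response L.
Mutual best responses: (T, R); (B, L).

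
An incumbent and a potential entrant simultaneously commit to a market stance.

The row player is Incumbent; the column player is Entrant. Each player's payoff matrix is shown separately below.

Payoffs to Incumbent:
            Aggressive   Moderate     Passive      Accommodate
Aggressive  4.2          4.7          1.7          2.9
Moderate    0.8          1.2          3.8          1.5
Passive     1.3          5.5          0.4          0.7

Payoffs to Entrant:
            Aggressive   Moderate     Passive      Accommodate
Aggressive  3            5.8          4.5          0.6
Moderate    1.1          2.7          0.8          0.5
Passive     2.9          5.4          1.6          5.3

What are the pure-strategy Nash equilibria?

For each strategy profile, look for a profitable unilateral deviation.
(Aggressive, Aggressive): Entrant can switch to Moderate (3 → 5.8). Not NE.
(Aggressive, Moderate): Incumbent can switch to Passive (4.7 → 5.5). Not NE.
(Aggressive, Passive): Incumbent can switch to Moderate (1.7 → 3.8). Not NE.
(Aggressive, Accommodate): Entrant can switch to Aggressive (0.6 → 3). Not NE.
(Moderate, Aggressive): Incumbent can switch to Aggressive (0.8 → 4.2). Not NE.
(Moderate, Moderate): Incumbent can switch to Aggressive (1.2 → 4.7). Not NE.
(Moderate, Passive): Entrant can switch to Aggressive (0.8 → 1.1). Not NE.
(Moderate, Accommodate): Incumbent can switch to Aggressive (1.5 → 2.9). Not NE.
(Passive, Moderate): Incumbent gets 5.5, best alternative 4.7; Entrant gets 5.4, best alternative 5.3. No profitable deviation — NE.
(The remaining 3 profiles each have a profitable deviation by the same check.)

Pure NE: (Passive, Moderate)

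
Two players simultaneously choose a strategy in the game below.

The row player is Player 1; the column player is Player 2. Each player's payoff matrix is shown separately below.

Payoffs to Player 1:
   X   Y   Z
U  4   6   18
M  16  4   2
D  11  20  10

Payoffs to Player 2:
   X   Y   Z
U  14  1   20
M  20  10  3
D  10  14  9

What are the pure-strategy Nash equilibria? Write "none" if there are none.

Player 1 against X: payoffs 4, 16, 11 → best response M.
Player 1 against Y: payoffs 6, 4, 20 → best response D.
Player 1 against Z: payoffs 18, 2, 10 → best response U.
Player 2 against U: payoffs 14, 1, 20 → best response Z.
Player 2 against M: payoffs 20, 10, 3 → best response X.
Player 2 against D: payoffs 10, 14, 9 → best response Y.
Mutual best responses: (U, Z); (M, X); (D, Y).

(U, Z); (M, X); (D, Y)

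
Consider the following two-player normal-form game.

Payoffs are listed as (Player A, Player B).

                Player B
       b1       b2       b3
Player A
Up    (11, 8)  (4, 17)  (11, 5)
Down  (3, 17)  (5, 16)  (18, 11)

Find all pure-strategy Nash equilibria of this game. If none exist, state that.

Player A against b1: payoffs 11, 3 → best response Up.
Player A against b2: payoffs 4, 5 → best response Down.
Player A against b3: payoffs 11, 18 → best response Down.
Player B against Up: payoffs 8, 17, 5 → best response b2.
Player B against Down: payoffs 17, 16, 11 → best response b1.
No profile is a mutual best response for all players.

none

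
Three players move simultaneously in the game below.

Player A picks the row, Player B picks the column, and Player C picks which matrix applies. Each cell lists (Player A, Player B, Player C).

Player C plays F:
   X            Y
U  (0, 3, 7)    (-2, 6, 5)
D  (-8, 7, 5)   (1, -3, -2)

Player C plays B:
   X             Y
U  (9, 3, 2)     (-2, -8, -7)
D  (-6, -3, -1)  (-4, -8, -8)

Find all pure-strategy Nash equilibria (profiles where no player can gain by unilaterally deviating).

No pure-strategy Nash equilibrium.

(U, X, F): Player B can switch to Y (3 → 6). Not NE.
(U, X, B): Player C can switch to F (2 → 7). Not NE.
(U, Y, F): Player A can switch to D (-2 → 1). Not NE.
(U, Y, B): Player B can switch to X (-8 → 3). Not NE.
(D, X, F): Player A can switch to U (-8 → 0). Not NE.
(D, X, B): Player A can switch to U (-6 → 9). Not NE.
(D, Y, F): Player B can switch to X (-3 → 7). Not NE.
(D, Y, B): Player A can switch to U (-4 → -2). Not NE.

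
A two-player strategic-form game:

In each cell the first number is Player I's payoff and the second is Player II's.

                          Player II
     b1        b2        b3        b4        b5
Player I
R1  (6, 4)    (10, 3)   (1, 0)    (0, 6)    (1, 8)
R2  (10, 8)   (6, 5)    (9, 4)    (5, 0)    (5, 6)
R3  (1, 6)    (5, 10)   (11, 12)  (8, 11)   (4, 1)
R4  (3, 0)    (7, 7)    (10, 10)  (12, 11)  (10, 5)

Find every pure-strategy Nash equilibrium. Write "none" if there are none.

Pure-strategy Nash equilibria: (R2, b1) and (R3, b3) and (R4, b4)

(R1, b1): Player I can switch to R2 (6 → 10). Not NE.
(R1, b2): Player II can switch to b1 (3 → 4). Not NE.
(R1, b3): Player I can switch to R2 (1 → 9). Not NE.
(R1, b4): Player I can switch to R2 (0 → 5). Not NE.
(R1, b5): Player I can switch to R2 (1 → 5). Not NE.
(R2, b1): Player I gets 10, best alternative 6; Player II gets 8, best alternative 6. No profitable deviation — NE.
(R2, b2): Player I can switch to R1 (6 → 10). Not NE.
(R2, b3): Player I can switch to R3 (9 → 11). Not NE.
(R2, b4): Player I can switch to R3 (5 → 8). Not NE.
(R2, b5): Player I can switch to R4 (5 → 10). Not NE.
(R3, b1): Player I can switch to R1 (1 → 6). Not NE.
(R3, b2): Player I can switch to R1 (5 → 10). Not NE.
(R3, b3): Player I gets 11, best alternative 10; Player II gets 12, best alternative 11. No profitable deviation — NE.
(R3, b4): Player I can switch to R4 (8 → 12). Not NE.
(R4, b4): Player I gets 12, best alternative 8; Player II gets 11, best alternative 10. No profitable deviation — NE.
(The remaining 5 profiles each have a profitable deviation by the same check.)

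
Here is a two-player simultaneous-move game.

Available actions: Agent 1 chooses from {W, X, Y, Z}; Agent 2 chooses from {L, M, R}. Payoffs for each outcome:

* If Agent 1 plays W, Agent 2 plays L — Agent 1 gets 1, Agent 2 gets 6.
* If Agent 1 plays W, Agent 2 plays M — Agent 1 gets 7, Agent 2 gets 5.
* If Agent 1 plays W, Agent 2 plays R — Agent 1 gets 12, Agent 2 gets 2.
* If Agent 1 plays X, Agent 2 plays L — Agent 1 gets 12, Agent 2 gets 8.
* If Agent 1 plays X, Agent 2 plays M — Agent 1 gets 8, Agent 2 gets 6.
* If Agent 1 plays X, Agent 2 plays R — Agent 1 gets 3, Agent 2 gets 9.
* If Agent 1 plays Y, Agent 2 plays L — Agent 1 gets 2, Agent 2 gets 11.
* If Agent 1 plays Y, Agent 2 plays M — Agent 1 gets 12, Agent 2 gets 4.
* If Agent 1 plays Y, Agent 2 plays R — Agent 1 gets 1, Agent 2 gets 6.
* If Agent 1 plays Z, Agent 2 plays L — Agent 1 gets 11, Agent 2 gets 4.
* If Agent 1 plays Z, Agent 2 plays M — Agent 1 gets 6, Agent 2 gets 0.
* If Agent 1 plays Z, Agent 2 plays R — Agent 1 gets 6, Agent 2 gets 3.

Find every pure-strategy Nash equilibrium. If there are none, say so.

This game has no pure Nash equilibrium.

Check each profile: it is a Nash equilibrium iff no player can strictly gain by switching unilaterally.
(W, L): Agent 1 can switch to X (1 → 12). Not NE.
(W, M): Agent 1 can switch to X (7 → 8). Not NE.
(W, R): Agent 2 can switch to L (2 → 6). Not NE.
(X, L): Agent 2 can switch to R (8 → 9). Not NE.
(X, M): Agent 1 can switch to Y (8 → 12). Not NE.
(X, R): Agent 1 can switch to W (3 → 12). Not NE.
(The remaining 6 profiles each have a profitable deviation by the same check.)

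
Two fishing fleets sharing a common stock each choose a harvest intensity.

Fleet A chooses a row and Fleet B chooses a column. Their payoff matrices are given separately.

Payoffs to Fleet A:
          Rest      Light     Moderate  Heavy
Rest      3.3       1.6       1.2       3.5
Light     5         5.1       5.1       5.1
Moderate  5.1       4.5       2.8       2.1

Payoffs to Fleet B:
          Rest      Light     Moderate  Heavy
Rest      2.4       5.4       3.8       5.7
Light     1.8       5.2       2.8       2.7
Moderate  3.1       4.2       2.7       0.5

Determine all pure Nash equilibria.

(Light, Light)

Fleet A against Rest: payoffs 3.3, 5, 5.1 → best response Moderate.
Fleet A against Light: payoffs 1.6, 5.1, 4.5 → best response Light.
Fleet A against Moderate: payoffs 1.2, 5.1, 2.8 → best response Light.
Fleet A against Heavy: payoffs 3.5, 5.1, 2.1 → best response Light.
Fleet B against Rest: payoffs 2.4, 5.4, 3.8, 5.7 → best response Heavy.
Fleet B against Light: payoffs 1.8, 5.2, 2.8, 2.7 → best response Light.
Fleet B against Moderate: payoffs 3.1, 4.2, 2.7, 0.5 → best response Light.
Mutual best responses: (Light, Light).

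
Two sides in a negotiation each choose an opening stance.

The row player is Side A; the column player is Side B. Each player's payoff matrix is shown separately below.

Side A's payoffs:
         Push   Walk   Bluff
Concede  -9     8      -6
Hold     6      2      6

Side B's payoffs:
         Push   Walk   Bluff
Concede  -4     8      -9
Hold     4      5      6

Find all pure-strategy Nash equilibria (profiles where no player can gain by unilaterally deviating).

(Concede, Push): Side A can switch to Hold (-9 → 6). Not NE.
(Concede, Walk): Side A gets 8, best alternative 2; Side B gets 8, best alternative -4. No profitable deviation — NE.
(Concede, Bluff): Side A can switch to Hold (-6 → 6). Not NE.
(Hold, Push): Side B can switch to Walk (4 → 5). Not NE.
(Hold, Walk): Side A can switch to Concede (2 → 8). Not NE.
(Hold, Bluff): Side A gets 6, best alternative -6; Side B gets 6, best alternative 5. No profitable deviation — NE.

(Concede, Walk) and (Hold, Bluff)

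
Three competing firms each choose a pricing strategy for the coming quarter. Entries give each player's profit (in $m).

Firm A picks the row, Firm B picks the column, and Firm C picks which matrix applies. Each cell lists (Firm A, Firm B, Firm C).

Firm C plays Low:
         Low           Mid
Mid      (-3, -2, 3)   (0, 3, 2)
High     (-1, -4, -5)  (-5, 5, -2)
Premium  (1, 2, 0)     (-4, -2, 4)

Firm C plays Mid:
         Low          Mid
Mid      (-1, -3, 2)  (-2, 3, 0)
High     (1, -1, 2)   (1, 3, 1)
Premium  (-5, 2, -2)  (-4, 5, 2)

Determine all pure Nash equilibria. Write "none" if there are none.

Pure-strategy Nash equilibria: (Mid, Mid, Low), (High, Mid, Mid), (Premium, Low, Low)

Firm A against (Low, Low): payoffs -3, -1, 1 → best response Premium.
Firm A against (Low, Mid): payoffs -1, 1, -5 → best response High.
Firm A against (Mid, Low): payoffs 0, -5, -4 → best response Mid.
Firm A against (Mid, Mid): payoffs -2, 1, -4 → best response High.
Firm B against (Mid, Low): payoffs -2, 3 → best response Mid.
Firm B against (Mid, Mid): payoffs -3, 3 → best response Mid.
Firm B against (High, Low): payoffs -4, 5 → best response Mid.
Firm B against (High, Mid): payoffs -1, 3 → best response Mid.
Firm B against (Premium, Low): payoffs 2, -2 → best response Low.
Firm B against (Premium, Mid): payoffs 2, 5 → best response Mid.
Firm C against (Mid, Low): payoffs 3, 2 → best response Low.
Firm C against (Mid, Mid): payoffs 2, 0 → best response Low.
Firm C against (High, Low): payoffs -5, 2 → best response Mid.
Firm C against (High, Mid): payoffs -2, 1 → best response Mid.
Firm C against (Premium, Low): payoffs 0, -2 → best response Low.
Firm C against (Premium, Mid): payoffs 4, 2 → best response Low.
Mutual best responses: (Mid, Mid, Low); (High, Mid, Mid); (Premium, Low, Low).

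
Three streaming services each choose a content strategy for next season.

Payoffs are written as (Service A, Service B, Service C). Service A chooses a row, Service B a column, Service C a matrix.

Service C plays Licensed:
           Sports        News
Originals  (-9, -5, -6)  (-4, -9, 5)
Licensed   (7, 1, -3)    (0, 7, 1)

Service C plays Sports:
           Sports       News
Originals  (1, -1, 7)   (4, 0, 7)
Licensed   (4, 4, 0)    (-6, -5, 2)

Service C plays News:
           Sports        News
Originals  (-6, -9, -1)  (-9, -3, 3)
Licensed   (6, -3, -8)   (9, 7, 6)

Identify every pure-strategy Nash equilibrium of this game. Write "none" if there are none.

Pure-strategy Nash equilibria: (Originals, News, Sports), (Licensed, Sports, Sports), (Licensed, News, News)

Service A against (Sports, Licensed): payoffs -9, 7 → best response Licensed.
Service A against (Sports, Sports): payoffs 1, 4 → best response Licensed.
Service A against (Sports, News): payoffs -6, 6 → best response Licensed.
Service A against (News, Licensed): payoffs -4, 0 → best response Licensed.
Service A against (News, Sports): payoffs 4, -6 → best response Originals.
Service A against (News, News): payoffs -9, 9 → best response Licensed.
Service B against (Originals, Licensed): payoffs -5, -9 → best response Sports.
Service B against (Originals, Sports): payoffs -1, 0 → best response News.
Service B against (Originals, News): payoffs -9, -3 → best response News.
Service B against (Licensed, Licensed): payoffs 1, 7 → best response News.
Service B against (Licensed, Sports): payoffs 4, -5 → best response Sports.
Service B against (Licensed, News): payoffs -3, 7 → best response News.
Service C against (Originals, Sports): payoffs -6, 7, -1 → best response Sports.
Service C against (Originals, News): payoffs 5, 7, 3 → best response Sports.
Service C against (Licensed, Sports): payoffs -3, 0, -8 → best response Sports.
Service C against (Licensed, News): payoffs 1, 2, 6 → best response News.
Mutual best responses: (Originals, News, Sports); (Licensed, Sports, Sports); (Licensed, News, News).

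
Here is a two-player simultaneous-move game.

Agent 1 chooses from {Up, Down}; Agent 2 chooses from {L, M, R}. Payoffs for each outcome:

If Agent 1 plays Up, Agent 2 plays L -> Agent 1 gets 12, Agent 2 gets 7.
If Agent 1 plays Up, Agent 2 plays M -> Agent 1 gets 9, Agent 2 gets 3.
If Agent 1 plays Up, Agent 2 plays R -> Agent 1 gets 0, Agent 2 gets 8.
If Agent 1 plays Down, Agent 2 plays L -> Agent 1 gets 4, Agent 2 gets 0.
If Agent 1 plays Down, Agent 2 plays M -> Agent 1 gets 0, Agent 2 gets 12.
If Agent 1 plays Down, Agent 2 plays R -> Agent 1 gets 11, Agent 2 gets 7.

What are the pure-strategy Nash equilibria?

none

(Up, L): Agent 2 can switch to R (7 → 8). Not NE.
(Up, M): Agent 2 can switch to L (3 → 7). Not NE.
(Up, R): Agent 1 can switch to Down (0 → 11). Not NE.
(Down, L): Agent 1 can switch to Up (4 → 12). Not NE.
(Down, M): Agent 1 can switch to Up (0 → 9). Not NE.
(Down, R): Agent 2 can switch to M (7 → 12). Not NE.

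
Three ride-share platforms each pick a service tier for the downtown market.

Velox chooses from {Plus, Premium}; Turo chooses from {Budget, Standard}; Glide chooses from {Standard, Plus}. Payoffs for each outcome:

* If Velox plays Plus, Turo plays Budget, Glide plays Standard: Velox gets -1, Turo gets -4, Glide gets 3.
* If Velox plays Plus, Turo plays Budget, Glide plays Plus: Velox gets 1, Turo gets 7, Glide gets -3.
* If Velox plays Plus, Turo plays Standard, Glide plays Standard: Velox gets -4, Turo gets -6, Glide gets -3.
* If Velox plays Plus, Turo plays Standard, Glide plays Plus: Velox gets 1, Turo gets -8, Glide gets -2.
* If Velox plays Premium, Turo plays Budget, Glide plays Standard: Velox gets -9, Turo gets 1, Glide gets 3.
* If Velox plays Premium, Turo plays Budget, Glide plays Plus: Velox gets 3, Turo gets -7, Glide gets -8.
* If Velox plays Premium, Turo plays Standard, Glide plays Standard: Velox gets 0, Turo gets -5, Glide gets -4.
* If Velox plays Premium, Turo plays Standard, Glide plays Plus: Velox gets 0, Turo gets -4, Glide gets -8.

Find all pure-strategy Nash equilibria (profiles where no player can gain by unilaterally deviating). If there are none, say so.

Mark each player's best response to every combination of opponents' strategies; a profile where every player is best-responding is a pure Nash equilibrium.
Velox against (Budget, Standard): payoffs -1, -9 → best response Plus.
Velox against (Budget, Plus): payoffs 1, 3 → best response Premium.
Velox against (Standard, Standard): payoffs -4, 0 → best response Premium.
Velox against (Standard, Plus): payoffs 1, 0 → best response Plus.
Turo against (Plus, Standard): payoffs -4, -6 → best response Budget.
Turo against (Plus, Plus): payoffs 7, -8 → best response Budget.
Turo against (Premium, Standard): payoffs 1, -5 → best response Budget.
Turo against (Premium, Plus): payoffs -7, -4 → best response Standard.
Glide against (Plus, Budget): payoffs 3, -3 → best response Standard.
Glide against (Plus, Standard): payoffs -3, -2 → best response Plus.
Glide against (Premium, Budget): payoffs 3, -8 → best response Standard.
Glide against (Premium, Standard): payoffs -4, -8 → best response Standard.
Mutual best responses: (Plus, Budget, Standard).

(Plus, Budget, Standard)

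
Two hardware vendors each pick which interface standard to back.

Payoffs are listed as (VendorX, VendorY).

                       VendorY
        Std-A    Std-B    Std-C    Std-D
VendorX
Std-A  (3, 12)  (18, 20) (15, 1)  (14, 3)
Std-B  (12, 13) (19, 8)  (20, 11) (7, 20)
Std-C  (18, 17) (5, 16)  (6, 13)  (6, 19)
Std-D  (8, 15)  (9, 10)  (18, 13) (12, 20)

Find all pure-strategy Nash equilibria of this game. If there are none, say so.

No pure-strategy Nash equilibrium.

Mark each player's best response to every combination of opponents' strategies; a profile where every player is best-responding is a pure Nash equilibrium.
VendorX against Std-A: payoffs 3, 12, 18, 8 → best response Std-C.
VendorX against Std-B: payoffs 18, 19, 5, 9 → best response Std-B.
VendorX against Std-C: payoffs 15, 20, 6, 18 → best response Std-B.
VendorX against Std-D: payoffs 14, 7, 6, 12 → best response Std-A.
VendorY against Std-A: payoffs 12, 20, 1, 3 → best response Std-B.
VendorY against Std-B: payoffs 13, 8, 11, 20 → best response Std-D.
VendorY against Std-C: payoffs 17, 16, 13, 19 → best response Std-D.
VendorY against Std-D: payoffs 15, 10, 13, 20 → best response Std-D.
No profile is a mutual best response for all players.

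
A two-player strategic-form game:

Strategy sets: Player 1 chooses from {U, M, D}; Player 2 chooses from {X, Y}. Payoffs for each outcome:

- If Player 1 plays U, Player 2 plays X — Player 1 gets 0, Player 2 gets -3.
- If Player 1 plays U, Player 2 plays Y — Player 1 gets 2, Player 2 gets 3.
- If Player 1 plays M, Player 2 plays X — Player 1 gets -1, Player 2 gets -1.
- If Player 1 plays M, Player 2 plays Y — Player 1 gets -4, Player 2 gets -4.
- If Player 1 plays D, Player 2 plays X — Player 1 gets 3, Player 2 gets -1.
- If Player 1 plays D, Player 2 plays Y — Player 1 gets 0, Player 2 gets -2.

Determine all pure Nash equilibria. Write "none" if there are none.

(U, X): Player 1 can switch to D (0 → 3). Not NE.
(U, Y): Player 1 gets 2, best alternative 0; Player 2 gets 3, best alternative -3. No profitable deviation — NE.
(M, X): Player 1 can switch to U (-1 → 0). Not NE.
(M, Y): Player 1 can switch to U (-4 → 2). Not NE.
(D, X): Player 1 gets 3, best alternative 0; Player 2 gets -1, best alternative -2. No profitable deviation — NE.
(D, Y): Player 1 can switch to U (0 → 2). Not NE.

Pure-strategy Nash equilibria: (U, Y) and (D, X)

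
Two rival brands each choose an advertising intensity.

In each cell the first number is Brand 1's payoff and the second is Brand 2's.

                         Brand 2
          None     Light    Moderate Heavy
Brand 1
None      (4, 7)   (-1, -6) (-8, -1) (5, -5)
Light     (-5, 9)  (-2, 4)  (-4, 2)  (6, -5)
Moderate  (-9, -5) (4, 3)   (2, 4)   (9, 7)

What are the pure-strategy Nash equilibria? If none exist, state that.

Brand 1 against None: payoffs 4, -5, -9 → best response None.
Brand 1 against Light: payoffs -1, -2, 4 → best response Moderate.
Brand 1 against Moderate: payoffs -8, -4, 2 → best response Moderate.
Brand 1 against Heavy: payoffs 5, 6, 9 → best response Moderate.
Brand 2 against None: payoffs 7, -6, -1, -5 → best response None.
Brand 2 against Light: payoffs 9, 4, 2, -5 → best response None.
Brand 2 against Moderate: payoffs -5, 3, 4, 7 → best response Heavy.
Mutual best responses: (None, None); (Moderate, Heavy).

(None, None) and (Moderate, Heavy)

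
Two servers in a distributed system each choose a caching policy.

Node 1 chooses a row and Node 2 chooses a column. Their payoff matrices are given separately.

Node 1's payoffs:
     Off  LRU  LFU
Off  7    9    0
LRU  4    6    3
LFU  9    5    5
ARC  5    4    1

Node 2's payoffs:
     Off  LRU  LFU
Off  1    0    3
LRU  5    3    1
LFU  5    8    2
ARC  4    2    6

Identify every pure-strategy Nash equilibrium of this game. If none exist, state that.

This game has no pure Nash equilibrium.

(Off, Off): Node 1 can switch to LFU (7 → 9). Not NE.
(Off, LRU): Node 2 can switch to Off (0 → 1). Not NE.
(Off, LFU): Node 1 can switch to LRU (0 → 3). Not NE.
(LRU, Off): Node 1 can switch to Off (4 → 7). Not NE.
(LRU, LRU): Node 1 can switch to Off (6 → 9). Not NE.
(LRU, LFU): Node 1 can switch to LFU (3 → 5). Not NE.
(LFU, Off): Node 2 can switch to LRU (5 → 8). Not NE.
(LFU, LRU): Node 1 can switch to Off (5 → 9). Not NE.
(LFU, LFU): Node 2 can switch to Off (2 → 5). Not NE.
(ARC, Off): Node 1 can switch to Off (5 → 7). Not NE.
(The remaining 2 profiles each have a profitable deviation by the same check.)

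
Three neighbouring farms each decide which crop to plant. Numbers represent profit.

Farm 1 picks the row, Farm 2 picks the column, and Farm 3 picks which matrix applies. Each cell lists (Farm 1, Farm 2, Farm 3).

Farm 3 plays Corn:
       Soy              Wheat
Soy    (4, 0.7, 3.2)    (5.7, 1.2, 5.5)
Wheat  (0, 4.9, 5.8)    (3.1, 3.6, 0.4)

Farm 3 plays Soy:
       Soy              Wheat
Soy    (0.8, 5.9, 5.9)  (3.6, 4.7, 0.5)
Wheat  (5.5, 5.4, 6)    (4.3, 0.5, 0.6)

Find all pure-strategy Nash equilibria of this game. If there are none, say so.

(Soy, Wheat, Corn) and (Wheat, Soy, Soy)

(Soy, Soy, Corn): Farm 2 can switch to Wheat (0.7 → 1.2). Not NE.
(Soy, Soy, Soy): Farm 1 can switch to Wheat (0.8 → 5.5). Not NE.
(Soy, Wheat, Corn): Farm 1 gets 5.7, best alternative 3.1; Farm 2 gets 1.2, best alternative 0.7; Farm 3 gets 5.5, best alternative 0.5. No profitable deviation — NE.
(Soy, Wheat, Soy): Farm 1 can switch to Wheat (3.6 → 4.3). Not NE.
(Wheat, Soy, Corn): Farm 1 can switch to Soy (0 → 4). Not NE.
(Wheat, Soy, Soy): Farm 1 gets 5.5, best alternative 0.8; Farm 2 gets 5.4, best alternative 0.5; Farm 3 gets 6, best alternative 5.8. No profitable deviation — NE.
(Wheat, Wheat, Corn): Farm 1 can switch to Soy (3.1 → 5.7). Not NE.
(Wheat, Wheat, Soy): Farm 2 can switch to Soy (0.5 → 5.4). Not NE.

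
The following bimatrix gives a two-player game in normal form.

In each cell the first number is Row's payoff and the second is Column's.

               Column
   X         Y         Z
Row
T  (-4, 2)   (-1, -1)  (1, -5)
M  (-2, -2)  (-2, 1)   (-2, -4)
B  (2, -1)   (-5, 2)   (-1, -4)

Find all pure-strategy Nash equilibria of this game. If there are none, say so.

No pure-strategy Nash equilibrium.

Row against X: payoffs -4, -2, 2 → best response B.
Row against Y: payoffs -1, -2, -5 → best response T.
Row against Z: payoffs 1, -2, -1 → best response T.
Column against T: payoffs 2, -1, -5 → best response X.
Column against M: payoffs -2, 1, -4 → best response Y.
Column against B: payoffs -1, 2, -4 → best response Y.
No profile is a mutual best response for all players.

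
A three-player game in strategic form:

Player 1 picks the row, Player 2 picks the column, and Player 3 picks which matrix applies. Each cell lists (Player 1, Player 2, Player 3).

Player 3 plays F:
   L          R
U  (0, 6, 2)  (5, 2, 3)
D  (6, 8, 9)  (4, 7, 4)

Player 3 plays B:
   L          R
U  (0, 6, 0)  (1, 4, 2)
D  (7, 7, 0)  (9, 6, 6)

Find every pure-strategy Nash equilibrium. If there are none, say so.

Player 1 against (L, F): payoffs 0, 6 → best response D.
Player 1 against (L, B): payoffs 0, 7 → best response D.
Player 1 against (R, F): payoffs 5, 4 → best response U.
Player 1 against (R, B): payoffs 1, 9 → best response D.
Player 2 against (U, F): payoffs 6, 2 → best response L.
Player 2 against (U, B): payoffs 6, 4 → best response L.
Player 2 against (D, F): payoffs 8, 7 → best response L.
Player 2 against (D, B): payoffs 7, 6 → best response L.
Player 3 against (U, L): payoffs 2, 0 → best response F.
Player 3 against (U, R): payoffs 3, 2 → best response F.
Player 3 against (D, L): payoffs 9, 0 → best response F.
Player 3 against (D, R): payoffs 4, 6 → best response B.
Mutual best responses: (D, L, F).

(D, L, F)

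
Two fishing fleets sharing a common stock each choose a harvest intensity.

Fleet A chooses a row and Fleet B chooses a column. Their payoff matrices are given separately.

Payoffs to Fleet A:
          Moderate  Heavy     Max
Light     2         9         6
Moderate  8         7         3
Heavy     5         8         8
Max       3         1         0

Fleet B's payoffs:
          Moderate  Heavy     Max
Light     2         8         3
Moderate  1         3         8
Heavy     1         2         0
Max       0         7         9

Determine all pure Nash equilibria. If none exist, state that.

(Light, Heavy)

(Light, Moderate): Fleet A can switch to Moderate (2 → 8). Not NE.
(Light, Heavy): Fleet A gets 9, best alternative 8; Fleet B gets 8, best alternative 3. No profitable deviation — NE.
(Light, Max): Fleet A can switch to Heavy (6 → 8). Not NE.
(Moderate, Moderate): Fleet B can switch to Heavy (1 → 3). Not NE.
(Moderate, Heavy): Fleet A can switch to Light (7 → 9). Not NE.
(Moderate, Max): Fleet A can switch to Light (3 → 6). Not NE.
(Heavy, Moderate): Fleet A can switch to Moderate (5 → 8). Not NE.
(Heavy, Heavy): Fleet A can switch to Light (8 → 9). Not NE.
(Heavy, Max): Fleet B can switch to Moderate (0 → 1). Not NE.
(Max, Moderate): Fleet A can switch to Moderate (3 → 8). Not NE.
(Max, Heavy): Fleet A can switch to Light (1 → 9). Not NE.
(Max, Max): Fleet A can switch to Light (0 → 6). Not NE.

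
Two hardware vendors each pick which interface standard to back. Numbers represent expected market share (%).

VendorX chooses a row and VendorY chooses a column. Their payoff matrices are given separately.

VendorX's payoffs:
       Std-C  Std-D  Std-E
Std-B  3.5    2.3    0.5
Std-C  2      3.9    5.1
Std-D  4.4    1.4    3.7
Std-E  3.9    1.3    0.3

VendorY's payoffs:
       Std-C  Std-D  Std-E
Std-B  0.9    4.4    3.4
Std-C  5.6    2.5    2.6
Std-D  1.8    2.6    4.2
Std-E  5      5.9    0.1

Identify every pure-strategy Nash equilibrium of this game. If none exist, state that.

Check each profile: it is a Nash equilibrium iff no player can strictly gain by switching unilaterally.
(Std-B, Std-C): VendorX can switch to Std-D (3.5 → 4.4). Not NE.
(Std-B, Std-D): VendorX can switch to Std-C (2.3 → 3.9). Not NE.
(Std-B, Std-E): VendorX can switch to Std-C (0.5 → 5.1). Not NE.
(Std-C, Std-C): VendorX can switch to Std-B (2 → 3.5). Not NE.
(Std-C, Std-D): VendorY can switch to Std-C (2.5 → 5.6). Not NE.
(Std-C, Std-E): VendorY can switch to Std-C (2.6 → 5.6). Not NE.
(Std-D, Std-C): VendorY can switch to Std-D (1.8 → 2.6). Not NE.
(Std-D, Std-D): VendorX can switch to Std-B (1.4 → 2.3). Not NE.
(Std-D, Std-E): VendorX can switch to Std-C (3.7 → 5.1). Not NE.
(Std-E, Std-C): VendorX can switch to Std-D (3.9 → 4.4). Not NE.
(Std-E, Std-D): VendorX can switch to Std-B (1.3 → 2.3). Not NE.
(Std-E, Std-E): VendorX can switch to Std-B (0.3 → 0.5). Not NE.

This game has no pure Nash equilibrium.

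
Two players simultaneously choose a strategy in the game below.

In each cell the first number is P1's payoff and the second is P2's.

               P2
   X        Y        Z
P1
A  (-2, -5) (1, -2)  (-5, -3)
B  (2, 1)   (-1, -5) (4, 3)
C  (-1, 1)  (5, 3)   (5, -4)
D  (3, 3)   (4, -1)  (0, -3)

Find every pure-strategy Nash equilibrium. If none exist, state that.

P1 against X: payoffs -2, 2, -1, 3 → best response D.
P1 against Y: payoffs 1, -1, 5, 4 → best response C.
P1 against Z: payoffs -5, 4, 5, 0 → best response C.
P2 against A: payoffs -5, -2, -3 → best response Y.
P2 against B: payoffs 1, -5, 3 → best response Z.
P2 against C: payoffs 1, 3, -4 → best response Y.
P2 against D: payoffs 3, -1, -3 → best response X.
Mutual best responses: (C, Y); (D, X).

The pure Nash equilibria are (C, Y) and (D, X).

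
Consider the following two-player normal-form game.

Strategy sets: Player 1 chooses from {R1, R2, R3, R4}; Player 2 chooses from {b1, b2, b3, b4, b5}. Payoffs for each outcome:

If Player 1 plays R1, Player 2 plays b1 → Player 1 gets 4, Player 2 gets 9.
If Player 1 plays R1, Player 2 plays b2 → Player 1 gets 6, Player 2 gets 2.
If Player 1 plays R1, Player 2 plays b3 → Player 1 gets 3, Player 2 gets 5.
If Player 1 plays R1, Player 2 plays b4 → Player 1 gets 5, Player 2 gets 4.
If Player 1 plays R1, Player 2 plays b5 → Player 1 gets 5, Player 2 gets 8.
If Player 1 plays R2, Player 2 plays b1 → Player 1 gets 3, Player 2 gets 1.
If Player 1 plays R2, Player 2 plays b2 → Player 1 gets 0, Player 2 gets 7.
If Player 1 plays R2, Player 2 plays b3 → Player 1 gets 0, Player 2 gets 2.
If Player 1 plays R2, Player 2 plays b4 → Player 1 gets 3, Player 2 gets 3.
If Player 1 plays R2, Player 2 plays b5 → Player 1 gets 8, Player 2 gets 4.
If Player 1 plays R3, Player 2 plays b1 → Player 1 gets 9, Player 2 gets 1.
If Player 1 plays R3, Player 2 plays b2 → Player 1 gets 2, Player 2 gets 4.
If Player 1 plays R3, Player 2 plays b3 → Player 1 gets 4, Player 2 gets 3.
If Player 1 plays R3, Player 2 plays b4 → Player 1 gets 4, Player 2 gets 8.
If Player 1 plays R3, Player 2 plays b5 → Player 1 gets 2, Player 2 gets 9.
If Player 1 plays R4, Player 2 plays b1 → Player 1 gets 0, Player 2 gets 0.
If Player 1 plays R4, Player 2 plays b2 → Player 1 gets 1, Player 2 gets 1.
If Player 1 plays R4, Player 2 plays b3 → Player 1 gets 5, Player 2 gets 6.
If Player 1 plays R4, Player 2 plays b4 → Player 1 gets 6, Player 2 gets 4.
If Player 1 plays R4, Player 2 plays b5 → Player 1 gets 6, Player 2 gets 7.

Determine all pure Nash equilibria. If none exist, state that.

For each player, find the best response to each opponent profile; mutual best responses are the pure NE.
Player 1 against b1: payoffs 4, 3, 9, 0 → best response R3.
Player 1 against b2: payoffs 6, 0, 2, 1 → best response R1.
Player 1 against b3: payoffs 3, 0, 4, 5 → best response R4.
Player 1 against b4: payoffs 5, 3, 4, 6 → best response R4.
Player 1 against b5: payoffs 5, 8, 2, 6 → best response R2.
Player 2 against R1: payoffs 9, 2, 5, 4, 8 → best response b1.
Player 2 against R2: payoffs 1, 7, 2, 3, 4 → best response b2.
Player 2 against R3: payoffs 1, 4, 3, 8, 9 → best response b5.
Player 2 against R4: payoffs 0, 1, 6, 4, 7 → best response b5.
No profile is a mutual best response for all players.

This game has no pure Nash equilibrium.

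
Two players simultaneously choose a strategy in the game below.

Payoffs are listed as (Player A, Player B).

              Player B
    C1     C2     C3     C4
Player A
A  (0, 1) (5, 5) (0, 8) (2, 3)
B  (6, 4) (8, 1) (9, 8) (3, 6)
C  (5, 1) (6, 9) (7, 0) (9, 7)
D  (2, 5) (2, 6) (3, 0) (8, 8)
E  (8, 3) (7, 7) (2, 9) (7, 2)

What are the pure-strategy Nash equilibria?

(A, C1): Player A can switch to B (0 → 6). Not NE.
(A, C2): Player A can switch to B (5 → 8). Not NE.
(A, C3): Player A can switch to B (0 → 9). Not NE.
(A, C4): Player A can switch to B (2 → 3). Not NE.
(B, C1): Player A can switch to E (6 → 8). Not NE.
(B, C2): Player B can switch to C1 (1 → 4). Not NE.
(B, C3): Player A gets 9, best alternative 7; Player B gets 8, best alternative 6. No profitable deviation — NE.
(B, C4): Player A can switch to C (3 → 9). Not NE.
(C, C1): Player A can switch to B (5 → 6). Not NE.
(C, C2): Player A can switch to B (6 → 8). Not NE.
(C, C3): Player A can switch to B (7 → 9). Not NE.
(The remaining 9 profiles each have a profitable deviation by the same check.)

(B, C3)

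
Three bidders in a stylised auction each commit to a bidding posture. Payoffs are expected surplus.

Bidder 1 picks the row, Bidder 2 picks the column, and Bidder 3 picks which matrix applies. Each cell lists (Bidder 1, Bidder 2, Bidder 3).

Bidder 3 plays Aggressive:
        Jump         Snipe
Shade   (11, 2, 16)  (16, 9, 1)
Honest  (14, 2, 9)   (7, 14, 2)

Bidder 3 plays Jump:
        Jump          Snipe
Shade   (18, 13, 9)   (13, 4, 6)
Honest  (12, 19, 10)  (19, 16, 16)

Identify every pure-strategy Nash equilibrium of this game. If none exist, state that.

No pure-strategy Nash equilibrium.

(Shade, Jump, Aggressive): Bidder 1 can switch to Honest (11 → 14). Not NE.
(Shade, Jump, Jump): Bidder 3 can switch to Aggressive (9 → 16). Not NE.
(Shade, Snipe, Aggressive): Bidder 3 can switch to Jump (1 → 6). Not NE.
(Shade, Snipe, Jump): Bidder 1 can switch to Honest (13 → 19). Not NE.
(Honest, Jump, Aggressive): Bidder 2 can switch to Snipe (2 → 14). Not NE.
(Honest, Jump, Jump): Bidder 1 can switch to Shade (12 → 18). Not NE.
(Honest, Snipe, Aggressive): Bidder 1 can switch to Shade (7 → 16). Not NE.
(Honest, Snipe, Jump): Bidder 2 can switch to Jump (16 → 19). Not NE.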